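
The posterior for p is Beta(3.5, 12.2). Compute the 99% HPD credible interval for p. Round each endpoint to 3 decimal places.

[0.024, 0.506]

The posterior is unimodal and skewed, so the HPD interval has equal density at both endpoints and is the shortest 99% interval.
Solving f(0.024) = f(0.506) with F(0.506) − F(0.024) = 0.99 gives [0.024, 0.506].
For comparison, the equal-tailed interval is [0.036, 0.532]; the HPD is narrower and shifted toward the mode.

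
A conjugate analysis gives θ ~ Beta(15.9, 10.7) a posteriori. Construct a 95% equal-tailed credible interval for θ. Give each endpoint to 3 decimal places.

[0.409, 0.772]

Posterior: Beta(15.9, 10.7).
Equal-tailed 95% interval: the 0.025 and 0.975 quantiles of Beta(15.9, 10.7).
Posterior mean ≈ 0.598, SD ≈ 0.093; a Normal approximation gives roughly [0.415, 0.781].
Exact: F⁻¹(0.025) = 0.409; F⁻¹(0.975) = 0.772.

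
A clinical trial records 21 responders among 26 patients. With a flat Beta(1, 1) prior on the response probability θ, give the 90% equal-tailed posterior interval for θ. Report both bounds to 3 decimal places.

Posterior: Beta(1+21, 1+5) = Beta(22, 6).
Equal-tailed 90% interval: the 0.05 and 0.95 quantiles of Beta(22, 6).
Posterior mean ≈ 0.786, SD ≈ 0.076; a Normal approximation gives roughly [0.660, 0.911].
Exact: F⁻¹(0.05) = 0.649; F⁻¹(0.95) = 0.899.

[0.649, 0.899]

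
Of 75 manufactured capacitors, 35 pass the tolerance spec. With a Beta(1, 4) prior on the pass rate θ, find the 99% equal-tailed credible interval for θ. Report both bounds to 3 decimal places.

Posterior: Beta(1+35, 4+40) = Beta(36, 44).
Equal-tailed 99% interval: the 0.005 and 0.995 quantiles of Beta(36, 44).
Posterior mean ≈ 0.450, SD ≈ 0.055; a Normal approximation gives roughly [0.308, 0.592].
Exact: F⁻¹(0.005) = 0.312; F⁻¹(0.995) = 0.593.

[0.312, 0.593]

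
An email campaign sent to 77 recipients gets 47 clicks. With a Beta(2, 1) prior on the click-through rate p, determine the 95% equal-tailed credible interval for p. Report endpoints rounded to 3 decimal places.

[0.504, 0.716]

Posterior: Beta(2+47, 1+30) = Beta(49, 31).
Equal-tailed 95% interval: the 0.025 and 0.975 quantiles of Beta(49, 31).
Posterior mean ≈ 0.613, SD ≈ 0.054; a Normal approximation gives roughly [0.506, 0.719].
Exact: F⁻¹(0.025) = 0.504; F⁻¹(0.975) = 0.716.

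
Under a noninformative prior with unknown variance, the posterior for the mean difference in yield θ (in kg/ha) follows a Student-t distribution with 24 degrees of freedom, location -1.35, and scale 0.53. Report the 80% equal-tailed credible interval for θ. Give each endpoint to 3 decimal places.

[-2.048, -0.652]

The t_24 distribution is symmetric; the 80% interval is -1.35 ± t·0.53 with t_{0.9,24} = 1.318.
Half-width: 1.318 × 0.53 = 0.698.
-1.35 − 0.698 = -2.048; -1.35 + 0.698 = -0.652.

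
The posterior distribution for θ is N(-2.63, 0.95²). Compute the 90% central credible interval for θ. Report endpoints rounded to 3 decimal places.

[-4.193, -1.067]

The posterior is symmetric, so the 90% equal-tailed interval is θ = -2.63 ± z·0.95 with z = 1.645.
Half-width: 1.645 × 0.95 = 1.563.
-2.63 − 1.563 = -4.193; -2.63 + 1.563 = -1.067.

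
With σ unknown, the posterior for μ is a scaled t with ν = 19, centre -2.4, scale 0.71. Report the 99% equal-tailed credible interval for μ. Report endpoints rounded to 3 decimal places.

The t_19 distribution is symmetric; the 99% interval is -2.4 ± t·0.71 with t_{0.995,19} = 2.861.
Half-width: 2.861 × 0.71 = 2.031.
-2.4 − 2.031 = -4.431; -2.4 + 2.031 = -0.369.

[-4.431, -0.369]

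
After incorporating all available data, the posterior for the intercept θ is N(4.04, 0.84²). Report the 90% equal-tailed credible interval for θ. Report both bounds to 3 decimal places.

The posterior is symmetric, so the 90% equal-tailed interval is θ = 4.04 ± z·0.84 with z = 1.645.
Half-width: 1.645 × 0.84 = 1.382.
4.04 − 1.382 = 2.658; 4.04 + 1.382 = 5.422.

[2.658, 5.422]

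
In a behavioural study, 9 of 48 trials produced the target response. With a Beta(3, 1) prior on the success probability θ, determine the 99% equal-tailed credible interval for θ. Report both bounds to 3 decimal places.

Posterior: Beta(3+9, 1+39) = Beta(12, 40).
Equal-tailed 99% interval: the 0.005 and 0.995 quantiles of Beta(12, 40).
Posterior mean ≈ 0.231, SD ≈ 0.058; a Normal approximation gives roughly [0.082, 0.380].
Exact: F⁻¹(0.005) = 0.103; F⁻¹(0.995) = 0.396.

[0.103, 0.396]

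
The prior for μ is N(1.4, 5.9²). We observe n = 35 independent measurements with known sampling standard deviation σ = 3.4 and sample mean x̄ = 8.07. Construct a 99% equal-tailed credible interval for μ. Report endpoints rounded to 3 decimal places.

Posterior precision = 1/5.9² + 35/3.4² = 0.0287 + 3.0277 = 3.0564, so posterior SD = 0.5720.
Posterior mean = (1.4/5.9² + 35·8.07/3.4²) / 3.0564 = 8.0073.
Interval: 8.0073 ± 2.576 × 0.5720 → [6.534, 9.481].

[6.534, 9.481]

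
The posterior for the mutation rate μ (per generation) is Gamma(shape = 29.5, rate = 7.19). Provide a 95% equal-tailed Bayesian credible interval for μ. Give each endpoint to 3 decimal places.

[2.758, 5.711]

Posterior: Gamma(shape 29.5, rate 7.19).
Equal-tailed 95% interval: Gamma(29.5, 7.19) quantiles at 0.025 and 0.975.
Posterior mean ≈ 4.103, SD ≈ 0.755; a Normal approximation gives roughly [2.622, 5.583].
Exact: lower = 2.758; upper = 5.711.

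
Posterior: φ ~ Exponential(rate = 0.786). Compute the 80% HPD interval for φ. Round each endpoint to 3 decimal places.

The exponential density is strictly decreasing on [0, ∞), so the HPD interval is anchored at 0: [0, q] with P(φ ≤ q) = 0.80.
q = −ln(1 − 0.80) / 0.786 = 1.6094 / 0.786 = 2.048.

[0.000, 2.048]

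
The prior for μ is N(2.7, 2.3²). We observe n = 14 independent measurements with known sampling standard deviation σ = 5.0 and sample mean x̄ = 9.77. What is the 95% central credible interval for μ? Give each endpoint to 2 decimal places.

Posterior precision = 1/2.3² + 14/5.0² = 0.1890 + 0.5600 = 0.7490, so posterior SD = 1.1554.
Posterior mean = (2.7/2.3² + 14·9.77/5.0²) / 0.7490 = 7.9857.
Interval: 7.9857 ± 1.960 × 1.1554 → [5.72, 10.25].

[5.72, 10.25]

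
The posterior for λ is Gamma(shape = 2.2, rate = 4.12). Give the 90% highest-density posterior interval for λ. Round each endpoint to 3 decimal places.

[0.034, 1.031]

The posterior is unimodal and skewed, so the HPD interval has equal density at both endpoints and is the shortest 90% interval.
Solving f(0.034) = f(1.031) with F(1.031) − F(0.034) = 0.90 gives [0.034, 1.031].
For comparison, the equal-tailed interval is [0.106, 1.229]; the HPD is narrower and shifted toward the mode.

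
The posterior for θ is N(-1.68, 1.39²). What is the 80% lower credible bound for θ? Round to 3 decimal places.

-2.850

Need L with P(θ ≥ L) = 0.80: L = -1.68 − z_{0.2}·1.39.
z = 0.842; L = -1.68 − 0.842 × 1.39 = -2.850.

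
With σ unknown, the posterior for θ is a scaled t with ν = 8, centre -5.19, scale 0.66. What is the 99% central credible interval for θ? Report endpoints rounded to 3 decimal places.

The t_8 distribution is symmetric; the 99% interval is -5.19 ± t·0.66 with t_{0.995,8} = 3.355.
Half-width: 3.355 × 0.66 = 2.215.
-5.19 − 2.215 = -7.405; -5.19 + 2.215 = -2.975.

[-7.405, -2.975]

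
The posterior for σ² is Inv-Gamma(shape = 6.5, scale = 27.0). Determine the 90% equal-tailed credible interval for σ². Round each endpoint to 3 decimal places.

Inverse-Gamma(6.5, 27.0) quantiles: F⁻¹(0.05) and F⁻¹(0.95).
Equivalently, 1/σ² ~ Gamma(6.5, rate = 27.0); invert its 0.95 and 0.05 quantiles.
Posterior mean ≈ 4.909, SD ≈ 2.314; a Normal approximation gives roughly [1.103, 8.716].
Exact: lower = 2.415; upper = 9.165.

[2.415, 9.165]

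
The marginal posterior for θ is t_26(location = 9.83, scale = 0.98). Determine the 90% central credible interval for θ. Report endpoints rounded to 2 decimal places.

[8.16, 11.50]

The t_26 distribution is symmetric; the 90% interval is 9.83 ± t·0.98 with t_{0.95,26} = 1.706.
Half-width: 1.706 × 0.98 = 1.67.
9.83 − 1.67 = 8.16; 9.83 + 1.67 = 11.50.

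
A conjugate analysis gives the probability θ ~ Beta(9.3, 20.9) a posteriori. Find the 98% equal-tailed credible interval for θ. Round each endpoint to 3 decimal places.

Posterior: Beta(9.3, 20.9).
Equal-tailed 98% interval: the 0.01 and 0.99 quantiles of Beta(9.3, 20.9).
Posterior mean ≈ 0.308, SD ≈ 0.083; a Normal approximation gives roughly [0.116, 0.500].
Exact: F⁻¹(0.01) = 0.138; F⁻¹(0.99) = 0.515.

[0.138, 0.515]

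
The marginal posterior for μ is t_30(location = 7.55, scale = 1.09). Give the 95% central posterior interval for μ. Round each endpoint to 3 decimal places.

[5.324, 9.776]

The t_30 distribution is symmetric; the 95% interval is 7.55 ± t·1.09 with t_{0.975,30} = 2.042.
Half-width: 2.042 × 1.09 = 2.226.
7.55 − 2.226 = 5.324; 7.55 + 2.226 = 9.776.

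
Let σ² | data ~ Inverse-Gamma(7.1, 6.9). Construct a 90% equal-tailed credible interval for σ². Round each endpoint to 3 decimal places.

Inverse-Gamma(7.1, 6.9) quantiles: F⁻¹(0.05) and F⁻¹(0.95).
Equivalently, 1/σ² ~ Gamma(7.1, rate = 6.9); invert its 0.95 and 0.05 quantiles.
Posterior mean ≈ 1.131, SD ≈ 0.501; a Normal approximation gives roughly [0.307, 1.955].
Exact: lower = 0.576; upper = 2.057.

[0.576, 2.057]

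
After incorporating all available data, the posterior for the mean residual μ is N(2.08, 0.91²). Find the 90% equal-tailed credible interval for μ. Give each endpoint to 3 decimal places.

[0.583, 3.577]

The posterior is symmetric, so the 90% equal-tailed interval is μ = 2.08 ± z·0.91 with z = 1.645.
Half-width: 1.645 × 0.91 = 1.497.
2.08 − 1.497 = 0.583; 2.08 + 1.497 = 3.577.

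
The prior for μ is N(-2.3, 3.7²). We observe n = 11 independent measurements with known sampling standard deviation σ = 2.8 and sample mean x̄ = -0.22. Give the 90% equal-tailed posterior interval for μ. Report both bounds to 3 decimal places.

Posterior precision = 1/3.7² + 11/2.8² = 0.0730 + 1.4031 = 1.4761, so posterior SD = 0.8231.
Posterior mean = (-2.3/3.7² + 11·-0.22/2.8²) / 1.4761 = -0.3229.
Interval: -0.3229 ± 1.645 × 0.8231 → [-1.677, 1.031].

[-1.677, 1.031]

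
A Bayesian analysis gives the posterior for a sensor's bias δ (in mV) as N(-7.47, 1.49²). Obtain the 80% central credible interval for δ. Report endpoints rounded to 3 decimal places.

[-9.380, -5.560]

The posterior is symmetric, so the 80% equal-tailed interval is δ = -7.47 ± z·1.49 with z = 1.282.
Half-width: 1.282 × 1.49 = 1.910.
-7.47 − 1.910 = -9.380; -7.47 + 1.910 = -5.560.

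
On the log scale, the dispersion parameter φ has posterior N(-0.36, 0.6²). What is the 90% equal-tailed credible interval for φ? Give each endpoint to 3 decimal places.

[0.260, 1.872]

On the log scale the 90% interval is -0.36 ± 1.645 × 0.6 = [-1.3469, 0.6269].
Exponentiate: [e^-1.3469, e^0.6269] = [0.260, 1.872].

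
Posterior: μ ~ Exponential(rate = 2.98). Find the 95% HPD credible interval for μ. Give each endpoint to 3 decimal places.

The exponential density is strictly decreasing on [0, ∞), so the HPD interval is anchored at 0: [0, q] with P(μ ≤ q) = 0.95.
q = −ln(1 − 0.95) / 2.98 = 2.9957 / 2.98 = 1.005.

[0.000, 1.005]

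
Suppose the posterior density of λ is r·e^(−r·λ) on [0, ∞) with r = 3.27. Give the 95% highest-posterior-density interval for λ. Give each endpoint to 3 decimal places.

The exponential density is strictly decreasing on [0, ∞), so the HPD interval is anchored at 0: [0, q] with P(λ ≤ q) = 0.95.
q = −ln(1 − 0.95) / 3.27 = 2.9957 / 3.27 = 0.916.

[0.000, 0.916]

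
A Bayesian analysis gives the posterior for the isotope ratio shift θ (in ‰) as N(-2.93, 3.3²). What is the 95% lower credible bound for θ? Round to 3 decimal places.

-8.358

Need L with P(θ ≥ L) = 0.95: L = -2.93 − z_{0.05}·3.3.
z = 1.645; L = -2.93 − 1.645 × 3.3 = -8.358.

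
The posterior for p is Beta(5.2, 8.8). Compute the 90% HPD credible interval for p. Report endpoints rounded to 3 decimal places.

[0.165, 0.573]

The posterior is unimodal and skewed, so the HPD interval has equal density at both endpoints and is the shortest 90% interval.
Solving f(0.165) = f(0.573) with F(0.573) − F(0.165) = 0.90 gives [0.165, 0.573].
For comparison, the equal-tailed interval is [0.177, 0.588]; the HPD is narrower and shifted toward the mode.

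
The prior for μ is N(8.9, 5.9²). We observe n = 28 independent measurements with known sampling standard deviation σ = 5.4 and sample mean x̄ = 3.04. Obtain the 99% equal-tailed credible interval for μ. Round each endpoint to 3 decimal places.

[0.620, 5.800]

Posterior precision = 1/5.9² + 28/5.4² = 0.0287 + 0.9602 = 0.9889, so posterior SD = 1.0056.
Posterior mean = (8.9/5.9² + 28·3.04/5.4²) / 0.9889 = 3.2102.
Interval: 3.2102 ± 2.576 × 1.0056 → [0.620, 5.800].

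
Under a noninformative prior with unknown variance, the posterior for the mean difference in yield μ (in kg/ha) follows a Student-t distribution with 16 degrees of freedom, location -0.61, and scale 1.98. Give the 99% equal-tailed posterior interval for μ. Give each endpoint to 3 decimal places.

The t_16 distribution is symmetric; the 99% interval is -0.61 ± t·1.98 with t_{0.995,16} = 2.921.
Half-width: 2.921 × 1.98 = 5.783.
-0.61 − 5.783 = -6.393; -0.61 + 5.783 = 5.173.

[-6.393, 5.173]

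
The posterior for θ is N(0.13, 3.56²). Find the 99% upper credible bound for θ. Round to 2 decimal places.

8.41

Need U with P(θ ≤ U) = 0.99: U = 0.13 + z_{0.01}·3.56.
z = 2.326; U = 0.13 + 2.326 × 3.56 = 8.41.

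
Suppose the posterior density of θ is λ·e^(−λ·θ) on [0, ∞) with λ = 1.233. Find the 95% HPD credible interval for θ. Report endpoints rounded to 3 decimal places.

The exponential density is strictly decreasing on [0, ∞), so the HPD interval is anchored at 0: [0, q] with P(θ ≤ q) = 0.95.
q = −ln(1 − 0.95) / 1.233 = 2.9957 / 1.233 = 2.430.

[0.000, 2.430]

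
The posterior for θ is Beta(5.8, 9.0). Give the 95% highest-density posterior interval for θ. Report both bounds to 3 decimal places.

The posterior is unimodal and skewed, so the HPD interval has equal density at both endpoints and is the shortest 95% interval.
Solving f(0.160) = f(0.631) with F(0.631) − F(0.160) = 0.95 gives [0.160, 0.631].
For comparison, the equal-tailed interval is [0.169, 0.642]; the HPD is narrower and shifted toward the mode.

[0.160, 0.631]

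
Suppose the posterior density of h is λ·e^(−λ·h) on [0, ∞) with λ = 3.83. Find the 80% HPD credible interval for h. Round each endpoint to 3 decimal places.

The exponential density is strictly decreasing on [0, ∞), so the HPD interval is anchored at 0: [0, q] with P(h ≤ q) = 0.80.
q = −ln(1 − 0.80) / 3.83 = 1.6094 / 3.83 = 0.420.

[0.000, 0.420]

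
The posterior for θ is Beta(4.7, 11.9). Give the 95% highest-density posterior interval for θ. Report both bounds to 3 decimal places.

[0.087, 0.494]

The posterior is unimodal and skewed, so the HPD interval has equal density at both endpoints and is the shortest 95% interval.
Solving f(0.087) = f(0.494) with F(0.494) − F(0.087) = 0.95 gives [0.087, 0.494].
For comparison, the equal-tailed interval is [0.101, 0.514]; the HPD is narrower and shifted toward the mode.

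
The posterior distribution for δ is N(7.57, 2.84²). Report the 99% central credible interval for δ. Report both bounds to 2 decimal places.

The posterior is symmetric, so the 99% equal-tailed interval is δ = 7.57 ± z·2.84 with z = 2.576.
Half-width: 2.576 × 2.84 = 7.32.
7.57 − 7.32 = 0.25; 7.57 + 7.32 = 14.89.

[0.25, 14.89]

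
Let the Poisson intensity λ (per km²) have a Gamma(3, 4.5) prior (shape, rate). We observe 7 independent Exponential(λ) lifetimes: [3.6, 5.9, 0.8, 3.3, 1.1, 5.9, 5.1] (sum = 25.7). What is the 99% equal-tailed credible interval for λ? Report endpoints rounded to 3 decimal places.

Posterior: Gamma(3+7, 4.5+25.7) = Gamma(10, 30.2) (shape, rate).
Equal-tailed 99% interval: Gamma(10, 30.2) quantiles at 0.005 and 0.995.
Posterior mean ≈ 0.331, SD ≈ 0.105; a Normal approximation gives roughly [0.061, 0.601].
Exact: lower = 0.123; upper = 0.662.

[0.123, 0.662]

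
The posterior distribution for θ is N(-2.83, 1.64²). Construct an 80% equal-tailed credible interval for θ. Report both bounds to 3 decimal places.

The posterior is symmetric, so the 80% equal-tailed interval is θ = -2.83 ± z·1.64 with z = 1.282.
Half-width: 1.282 × 1.64 = 2.102.
-2.83 − 2.102 = -4.932; -2.83 + 2.102 = -0.728.

[-4.932, -0.728]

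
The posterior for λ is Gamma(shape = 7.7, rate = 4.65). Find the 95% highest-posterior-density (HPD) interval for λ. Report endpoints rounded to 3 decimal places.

[0.599, 2.844]

The posterior is unimodal and skewed, so the HPD interval has equal density at both endpoints and is the shortest 95% interval.
Solving f(0.599) = f(2.844) with F(2.844) − F(0.599) = 0.95 gives [0.599, 2.844].
For comparison, the equal-tailed interval is [0.701, 3.014]; the HPD is narrower and shifted toward the mode.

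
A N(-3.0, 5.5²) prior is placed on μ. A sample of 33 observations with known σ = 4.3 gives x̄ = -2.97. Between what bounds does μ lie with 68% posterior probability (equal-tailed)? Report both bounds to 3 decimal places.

Posterior precision = 1/5.5² + 33/4.3² = 0.0331 + 1.7847 = 1.8178, so posterior SD = 0.7417.
Posterior mean = (-3.0/5.5² + 33·-2.97/4.3²) / 1.8178 = -2.9705.
Interval: -2.9705 ± 0.994 × 0.7417 → [-3.708, -2.233].

[-3.708, -2.233]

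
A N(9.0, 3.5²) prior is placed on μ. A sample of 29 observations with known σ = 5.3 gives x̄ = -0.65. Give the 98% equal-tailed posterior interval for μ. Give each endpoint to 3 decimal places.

Posterior precision = 1/3.5² + 29/5.3² = 0.0816 + 1.0324 = 1.1140, so posterior SD = 0.9474.
Posterior mean = (9.0/3.5² + 29·-0.65/5.3²) / 1.1140 = 0.0571.
Interval: 0.0571 ± 2.326 × 0.9474 → [-2.147, 2.261].

[-2.147, 2.261]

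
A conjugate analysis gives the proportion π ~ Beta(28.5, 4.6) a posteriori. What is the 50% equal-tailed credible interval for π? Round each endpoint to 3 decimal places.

Posterior: Beta(28.5, 4.6).
Equal-tailed 50% interval: the 0.25 and 0.75 quantiles of Beta(28.5, 4.6).
Posterior mean ≈ 0.861, SD ≈ 0.059; a Normal approximation gives roughly [0.821, 0.901].
Exact: F⁻¹(0.25) = 0.825; F⁻¹(0.75) = 0.905.

[0.825, 0.905]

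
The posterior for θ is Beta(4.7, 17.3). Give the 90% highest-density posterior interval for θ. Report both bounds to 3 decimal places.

[0.075, 0.347]

The posterior is unimodal and skewed, so the HPD interval has equal density at both endpoints and is the shortest 90% interval.
Solving f(0.075) = f(0.347) with F(0.347) − F(0.075) = 0.90 gives [0.075, 0.347].
For comparison, the equal-tailed interval is [0.089, 0.368]; the HPD is narrower and shifted toward the mode.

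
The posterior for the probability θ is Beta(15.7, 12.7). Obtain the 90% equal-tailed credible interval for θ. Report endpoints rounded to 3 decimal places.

[0.400, 0.702]

Posterior: Beta(15.7, 12.7).
Equal-tailed 90% interval: the 0.05 and 0.95 quantiles of Beta(15.7, 12.7).
Posterior mean ≈ 0.553, SD ≈ 0.092; a Normal approximation gives roughly [0.402, 0.704].
Exact: F⁻¹(0.05) = 0.400; F⁻¹(0.95) = 0.702.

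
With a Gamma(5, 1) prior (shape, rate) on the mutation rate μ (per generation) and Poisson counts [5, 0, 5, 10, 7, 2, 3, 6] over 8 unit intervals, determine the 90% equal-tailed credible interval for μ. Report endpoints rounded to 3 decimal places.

Posterior: Gamma(5+38, 1+8) = Gamma(43, 9) (shape, rate).
Equal-tailed 90% interval: Gamma(43, 9) quantiles at 0.05 and 0.95.
Posterior mean ≈ 4.778, SD ≈ 0.729; a Normal approximation gives roughly [3.579, 5.976].
Exact: lower = 3.646; upper = 6.036.

[3.646, 6.036]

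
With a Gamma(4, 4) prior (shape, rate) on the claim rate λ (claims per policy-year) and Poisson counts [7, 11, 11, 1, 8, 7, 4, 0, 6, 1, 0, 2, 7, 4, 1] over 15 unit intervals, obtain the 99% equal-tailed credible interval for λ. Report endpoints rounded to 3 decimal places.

[2.827, 5.160]

Posterior: Gamma(4+70, 4+15) = Gamma(74, 19) (shape, rate).
Equal-tailed 99% interval: Gamma(74, 19) quantiles at 0.005 and 0.995.
Posterior mean ≈ 3.895, SD ≈ 0.453; a Normal approximation gives roughly [2.729, 5.061].
Exact: lower = 2.827; upper = 5.160.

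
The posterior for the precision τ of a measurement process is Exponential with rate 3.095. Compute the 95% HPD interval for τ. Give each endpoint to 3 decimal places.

The exponential density is strictly decreasing on [0, ∞), so the HPD interval is anchored at 0: [0, q] with P(τ ≤ q) = 0.95.
q = −ln(1 − 0.95) / 3.095 = 2.9957 / 3.095 = 0.968.

[0.000, 0.968]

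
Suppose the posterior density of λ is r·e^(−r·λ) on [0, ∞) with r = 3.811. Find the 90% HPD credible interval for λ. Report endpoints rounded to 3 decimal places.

The exponential density is strictly decreasing on [0, ∞), so the HPD interval is anchored at 0: [0, q] with P(λ ≤ q) = 0.90.
q = −ln(1 − 0.90) / 3.811 = 2.3026 / 3.811 = 0.604.

[0.000, 0.604]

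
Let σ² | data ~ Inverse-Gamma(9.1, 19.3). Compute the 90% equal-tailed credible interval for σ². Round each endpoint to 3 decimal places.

[1.325, 4.048]

Inverse-Gamma(9.1, 19.3) quantiles: F⁻¹(0.05) and F⁻¹(0.95).
Equivalently, 1/σ² ~ Gamma(9.1, rate = 19.3); invert its 0.95 and 0.05 quantiles.
Posterior mean ≈ 2.383, SD ≈ 0.894; a Normal approximation gives roughly [0.912, 3.854].
Exact: lower = 1.325; upper = 4.048.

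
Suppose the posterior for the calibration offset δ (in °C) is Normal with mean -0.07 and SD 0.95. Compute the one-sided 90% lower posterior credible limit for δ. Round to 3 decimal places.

-1.287

Need L with P(δ ≥ L) = 0.90: L = -0.07 − z_{0.1}·0.95.
z = 1.282; L = -0.07 − 1.282 × 0.95 = -1.287.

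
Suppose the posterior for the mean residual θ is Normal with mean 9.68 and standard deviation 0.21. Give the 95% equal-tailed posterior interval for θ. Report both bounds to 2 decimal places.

The posterior is symmetric, so the 95% equal-tailed interval is θ = 9.68 ± z·0.21 with z = 1.960.
Half-width: 1.960 × 0.21 = 0.41.
9.68 − 0.41 = 9.27; 9.68 + 0.41 = 10.09.

[9.27, 10.09]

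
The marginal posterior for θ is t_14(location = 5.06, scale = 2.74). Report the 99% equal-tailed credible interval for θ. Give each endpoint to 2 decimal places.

The t_14 distribution is symmetric; the 99% interval is 5.06 ± t·2.74 with t_{0.995,14} = 2.977.
Half-width: 2.977 × 2.74 = 8.16.
5.06 − 8.16 = -3.10; 5.06 + 8.16 = 13.22.

[-3.10, 13.22]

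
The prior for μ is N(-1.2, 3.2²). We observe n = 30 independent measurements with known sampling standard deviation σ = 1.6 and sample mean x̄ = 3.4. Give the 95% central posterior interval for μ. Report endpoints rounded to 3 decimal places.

Posterior precision = 1/3.2² + 30/1.6² = 0.0977 + 11.7187 = 11.8164, so posterior SD = 0.2909.
Posterior mean = (-1.2/3.2² + 30·3.4/1.6²) / 11.8164 = 3.3620.
Interval: 3.3620 ± 1.960 × 0.2909 → [2.792, 3.932].

[2.792, 3.932]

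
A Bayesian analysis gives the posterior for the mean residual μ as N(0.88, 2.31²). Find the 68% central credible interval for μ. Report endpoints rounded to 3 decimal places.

[-1.417, 3.177]

The posterior is symmetric, so the 68% equal-tailed interval is μ = 0.88 ± z·2.31 with z = 0.994.
Half-width: 0.994 × 2.31 = 2.297.
0.88 − 2.297 = -1.417; 0.88 + 2.297 = 3.177.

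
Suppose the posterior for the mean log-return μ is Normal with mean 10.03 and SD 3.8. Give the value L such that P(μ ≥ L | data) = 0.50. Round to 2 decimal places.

10.03

Need L with P(μ ≥ L) = 0.50: L = 10.03 − z_{0.5}·3.8.
z = 0.000; L = 10.03 − 0.000 × 3.8 = 10.03.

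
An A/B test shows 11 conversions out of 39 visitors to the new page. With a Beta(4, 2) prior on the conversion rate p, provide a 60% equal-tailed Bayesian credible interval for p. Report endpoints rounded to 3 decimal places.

[0.274, 0.392]

Posterior: Beta(4+11, 2+28) = Beta(15, 30).
Equal-tailed 60% interval: the 0.2 and 0.8 quantiles of Beta(15, 30).
Posterior mean ≈ 0.333, SD ≈ 0.070; a Normal approximation gives roughly [0.275, 0.392].
Exact: F⁻¹(0.2) = 0.274; F⁻¹(0.8) = 0.392.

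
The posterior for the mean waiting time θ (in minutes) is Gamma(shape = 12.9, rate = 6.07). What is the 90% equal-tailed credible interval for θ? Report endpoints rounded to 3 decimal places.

Posterior: Gamma(shape 12.9, rate 6.07).
Equal-tailed 90% interval: Gamma(12.9, 6.07) quantiles at 0.05 and 0.95.
Posterior mean ≈ 2.125, SD ≈ 0.592; a Normal approximation gives roughly [1.152, 3.098].
Exact: lower = 1.254; upper = 3.183.

[1.254, 3.183]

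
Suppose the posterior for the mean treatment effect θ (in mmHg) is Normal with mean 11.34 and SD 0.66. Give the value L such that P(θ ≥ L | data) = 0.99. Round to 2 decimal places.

9.80

Need L with P(θ ≥ L) = 0.99: L = 11.34 − z_{0.01}·0.66.
z = 2.326; L = 11.34 − 2.326 × 0.66 = 9.80.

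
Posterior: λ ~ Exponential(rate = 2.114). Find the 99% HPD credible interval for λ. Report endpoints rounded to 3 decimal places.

The exponential density is strictly decreasing on [0, ∞), so the HPD interval is anchored at 0: [0, q] with P(λ ≤ q) = 0.99.
q = −ln(1 − 0.99) / 2.114 = 4.6052 / 2.114 = 2.178.

[0.000, 2.178]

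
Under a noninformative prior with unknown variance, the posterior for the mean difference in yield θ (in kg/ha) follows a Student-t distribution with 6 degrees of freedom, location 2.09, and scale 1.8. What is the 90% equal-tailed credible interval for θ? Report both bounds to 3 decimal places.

[-1.408, 5.588]

The t_6 distribution is symmetric; the 90% interval is 2.09 ± t·1.8 with t_{0.95,6} = 1.943.
Half-width: 1.943 × 1.8 = 3.498.
2.09 − 3.498 = -1.408; 2.09 + 3.498 = 5.588.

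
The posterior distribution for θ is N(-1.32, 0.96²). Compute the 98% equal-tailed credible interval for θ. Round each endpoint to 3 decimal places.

[-3.553, 0.913]

The posterior is symmetric, so the 98% equal-tailed interval is θ = -1.32 ± z·0.96 with z = 2.326.
Half-width: 2.326 × 0.96 = 2.233.
-1.32 − 2.233 = -3.553; -1.32 + 2.233 = 0.913.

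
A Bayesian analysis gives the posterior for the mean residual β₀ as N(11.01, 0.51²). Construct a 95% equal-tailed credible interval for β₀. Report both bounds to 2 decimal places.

The posterior is symmetric, so the 95% equal-tailed interval is β₀ = 11.01 ± z·0.51 with z = 1.960.
Half-width: 1.960 × 0.51 = 1.00.
11.01 − 1.00 = 10.01; 11.01 + 1.00 = 12.01.

[10.01, 12.01]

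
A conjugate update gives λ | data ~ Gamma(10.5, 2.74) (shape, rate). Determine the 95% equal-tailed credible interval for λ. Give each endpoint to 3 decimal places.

Posterior: Gamma(shape 10.5, rate 2.74).
Equal-tailed 95% interval: Gamma(10.5, 2.74) quantiles at 0.025 and 0.975.
Posterior mean ≈ 3.832, SD ≈ 1.183; a Normal approximation gives roughly [1.514, 6.150].
Exact: lower = 1.876; upper = 6.474.

[1.876, 6.474]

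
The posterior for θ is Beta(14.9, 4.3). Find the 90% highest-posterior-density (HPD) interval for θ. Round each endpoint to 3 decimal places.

The posterior is unimodal and skewed, so the HPD interval has equal density at both endpoints and is the shortest 90% interval.
Solving f(0.631) = f(0.927) with F(0.927) − F(0.631) = 0.90 gives [0.631, 0.927].
For comparison, the equal-tailed interval is [0.608, 0.911]; the HPD is narrower and shifted toward the mode.

[0.631, 0.927]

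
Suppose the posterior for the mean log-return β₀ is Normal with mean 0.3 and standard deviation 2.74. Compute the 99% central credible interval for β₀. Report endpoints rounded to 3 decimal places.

The posterior is symmetric, so the 99% equal-tailed interval is β₀ = 0.3 ± z·2.74 with z = 2.576.
Half-width: 2.576 × 2.74 = 7.058.
0.3 − 7.058 = -6.758; 0.3 + 7.058 = 7.358.

[-6.758, 7.358]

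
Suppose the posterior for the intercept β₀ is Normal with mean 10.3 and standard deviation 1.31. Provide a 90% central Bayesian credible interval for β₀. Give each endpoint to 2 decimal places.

[8.15, 12.45]

The posterior is symmetric, so the 90% equal-tailed interval is β₀ = 10.3 ± z·1.31 with z = 1.645.
Half-width: 1.645 × 1.31 = 2.15.
10.3 − 2.15 = 8.15; 10.3 + 2.15 = 12.45.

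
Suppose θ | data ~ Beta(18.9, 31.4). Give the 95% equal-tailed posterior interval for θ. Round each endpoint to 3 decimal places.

[0.249, 0.512]

Posterior: Beta(18.9, 31.4).
Equal-tailed 95% interval: the 0.025 and 0.975 quantiles of Beta(18.9, 31.4).
Posterior mean ≈ 0.376, SD ≈ 0.068; a Normal approximation gives roughly [0.243, 0.508].
Exact: F⁻¹(0.025) = 0.249; F⁻¹(0.975) = 0.512.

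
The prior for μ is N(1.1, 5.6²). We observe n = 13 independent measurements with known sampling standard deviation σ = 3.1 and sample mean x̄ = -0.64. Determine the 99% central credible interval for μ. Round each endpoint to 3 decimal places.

[-2.789, 1.589]

Posterior precision = 1/5.6² + 13/3.1² = 0.0319 + 1.3528 = 1.3846, so posterior SD = 0.8498.
Posterior mean = (1.1/5.6² + 13·-0.64/3.1²) / 1.3846 = -0.5999.
Interval: -0.5999 ± 2.576 × 0.8498 → [-2.789, 1.589].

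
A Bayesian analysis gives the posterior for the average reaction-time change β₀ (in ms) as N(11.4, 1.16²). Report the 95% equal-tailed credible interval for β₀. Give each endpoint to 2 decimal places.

The posterior is symmetric, so the 95% equal-tailed interval is β₀ = 11.4 ± z·1.16 with z = 1.960.
Half-width: 1.960 × 1.16 = 2.27.
11.4 − 2.27 = 9.13; 11.4 + 2.27 = 13.67.

[9.13, 13.67]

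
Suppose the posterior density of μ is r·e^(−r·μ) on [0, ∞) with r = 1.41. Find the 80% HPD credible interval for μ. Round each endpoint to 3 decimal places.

[0.000, 1.141]

The exponential density is strictly decreasing on [0, ∞), so the HPD interval is anchored at 0: [0, q] with P(μ ≤ q) = 0.80.
q = −ln(1 − 0.80) / 1.41 = 1.6094 / 1.41 = 1.141.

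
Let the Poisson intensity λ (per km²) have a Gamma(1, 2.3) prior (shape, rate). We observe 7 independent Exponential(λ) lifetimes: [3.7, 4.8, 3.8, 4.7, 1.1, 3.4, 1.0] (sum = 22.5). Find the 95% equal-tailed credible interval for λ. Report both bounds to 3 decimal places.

Posterior: Gamma(1+7, 2.3+22.5) = Gamma(8, 24.8) (shape, rate).
Equal-tailed 95% interval: Gamma(8, 24.8) quantiles at 0.025 and 0.975.
Posterior mean ≈ 0.323, SD ≈ 0.114; a Normal approximation gives roughly [0.099, 0.546].
Exact: lower = 0.139; upper = 0.582.

[0.139, 0.582]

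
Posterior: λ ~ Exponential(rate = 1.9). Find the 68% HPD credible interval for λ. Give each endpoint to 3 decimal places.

The exponential density is strictly decreasing on [0, ∞), so the HPD interval is anchored at 0: [0, q] with P(λ ≤ q) = 0.68.
q = −ln(1 − 0.68) / 1.9 = 1.1394 / 1.9 = 0.600.

[0.000, 0.600]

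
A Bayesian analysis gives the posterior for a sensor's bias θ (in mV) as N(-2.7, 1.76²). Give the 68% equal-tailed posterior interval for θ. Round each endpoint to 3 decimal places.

The posterior is symmetric, so the 68% equal-tailed interval is θ = -2.7 ± z·1.76 with z = 0.994.
Half-width: 0.994 × 1.76 = 1.750.
-2.7 − 1.750 = -4.450; -2.7 + 1.750 = -0.950.

[-4.450, -0.950]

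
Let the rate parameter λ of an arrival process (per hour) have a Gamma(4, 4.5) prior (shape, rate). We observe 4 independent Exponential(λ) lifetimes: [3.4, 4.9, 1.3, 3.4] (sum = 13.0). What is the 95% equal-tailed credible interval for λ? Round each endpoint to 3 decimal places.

[0.197, 0.824]

Posterior: Gamma(4+4, 4.5+13.0) = Gamma(8, 17.5) (shape, rate).
Equal-tailed 95% interval: Gamma(8, 17.5) quantiles at 0.025 and 0.975.
Posterior mean ≈ 0.457, SD ≈ 0.162; a Normal approximation gives roughly [0.140, 0.774].
Exact: lower = 0.197; upper = 0.824.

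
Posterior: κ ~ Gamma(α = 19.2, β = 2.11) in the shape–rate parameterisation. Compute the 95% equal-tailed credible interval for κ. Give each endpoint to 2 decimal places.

[5.49, 13.60]

Posterior: Gamma(shape 19.2, rate 2.11).
Equal-tailed 95% interval: Gamma(19.2, 2.11) quantiles at 0.025 and 0.975.
Posterior mean ≈ 9.10, SD ≈ 2.08; a Normal approximation gives roughly [5.03, 13.17].
Exact: lower = 5.49; upper = 13.60.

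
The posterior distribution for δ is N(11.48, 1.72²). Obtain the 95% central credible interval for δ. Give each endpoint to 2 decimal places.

The posterior is symmetric, so the 95% equal-tailed interval is δ = 11.48 ± z·1.72 with z = 1.960.
Half-width: 1.960 × 1.72 = 3.37.
11.48 − 3.37 = 8.11; 11.48 + 3.37 = 14.85.

[8.11, 14.85]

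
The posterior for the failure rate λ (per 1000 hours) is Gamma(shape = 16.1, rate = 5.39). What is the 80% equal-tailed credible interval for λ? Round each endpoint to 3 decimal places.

[2.081, 3.972]

Posterior: Gamma(shape 16.1, rate 5.39).
Equal-tailed 80% interval: Gamma(16.1, 5.39) quantiles at 0.1 and 0.9.
Posterior mean ≈ 2.987, SD ≈ 0.744; a Normal approximation gives roughly [2.033, 3.941].
Exact: lower = 2.081; upper = 3.972.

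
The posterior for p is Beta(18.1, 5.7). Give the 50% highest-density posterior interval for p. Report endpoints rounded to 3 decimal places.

The posterior is unimodal and skewed, so the HPD interval has equal density at both endpoints and is the shortest 50% interval.
Solving f(0.723) = f(0.838) with F(0.838) − F(0.723) = 0.50 gives [0.723, 0.838].
For comparison, the equal-tailed interval is [0.706, 0.823]; the HPD is narrower and shifted toward the mode.

[0.723, 0.838]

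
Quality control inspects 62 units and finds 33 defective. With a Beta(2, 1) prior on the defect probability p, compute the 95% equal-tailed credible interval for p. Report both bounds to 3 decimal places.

[0.417, 0.657]

Posterior: Beta(2+33, 1+29) = Beta(35, 30).
Equal-tailed 95% interval: the 0.025 and 0.975 quantiles of Beta(35, 30).
Posterior mean ≈ 0.538, SD ≈ 0.061; a Normal approximation gives roughly [0.418, 0.659].
Exact: F⁻¹(0.025) = 0.417; F⁻¹(0.975) = 0.657.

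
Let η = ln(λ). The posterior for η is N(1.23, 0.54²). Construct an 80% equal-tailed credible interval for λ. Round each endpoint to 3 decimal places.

On the log scale the 80% interval is 1.23 ± 1.282 × 0.54 = [0.5380, 1.9220].
Exponentiate: [e^0.5380, e^1.9220] = [1.713, 6.835].

[1.713, 6.835]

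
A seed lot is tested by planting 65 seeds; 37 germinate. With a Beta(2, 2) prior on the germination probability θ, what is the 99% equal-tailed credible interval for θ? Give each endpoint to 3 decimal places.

[0.411, 0.712]

Posterior: Beta(2+37, 2+28) = Beta(39, 30).
Equal-tailed 99% interval: the 0.005 and 0.995 quantiles of Beta(39, 30).
Posterior mean ≈ 0.565, SD ≈ 0.059; a Normal approximation gives roughly [0.413, 0.718].
Exact: F⁻¹(0.005) = 0.411; F⁻¹(0.995) = 0.712.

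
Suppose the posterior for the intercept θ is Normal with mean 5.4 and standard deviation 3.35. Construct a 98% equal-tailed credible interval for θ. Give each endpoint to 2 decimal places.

The posterior is symmetric, so the 98% equal-tailed interval is θ = 5.4 ± z·3.35 with z = 2.326.
Half-width: 2.326 × 3.35 = 7.79.
5.4 − 7.79 = -2.39; 5.4 + 7.79 = 13.19.

[-2.39, 13.19]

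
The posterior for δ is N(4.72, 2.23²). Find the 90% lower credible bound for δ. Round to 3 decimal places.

1.862

Need L with P(δ ≥ L) = 0.90: L = 4.72 − z_{0.1}·2.23.
z = 1.282; L = 4.72 − 1.282 × 2.23 = 1.862.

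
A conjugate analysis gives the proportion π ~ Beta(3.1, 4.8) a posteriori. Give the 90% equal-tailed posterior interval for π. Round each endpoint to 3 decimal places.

[0.140, 0.678]

Posterior: Beta(3.1, 4.8).
Equal-tailed 90% interval: the 0.05 and 0.95 quantiles of Beta(3.1, 4.8).
Posterior mean ≈ 0.392, SD ≈ 0.164; a Normal approximation gives roughly [0.123, 0.662].
Exact: F⁻¹(0.05) = 0.140; F⁻¹(0.95) = 0.678.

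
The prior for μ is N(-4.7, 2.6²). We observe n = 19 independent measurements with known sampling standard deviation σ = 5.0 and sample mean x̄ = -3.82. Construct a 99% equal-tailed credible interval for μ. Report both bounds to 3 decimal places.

Posterior precision = 1/2.6² + 19/5.0² = 0.1479 + 0.7600 = 0.9079, so posterior SD = 1.0495.
Posterior mean = (-4.7/2.6² + 19·-3.82/5.0²) / 0.9079 = -3.9634.
Interval: -3.9634 ± 2.576 × 1.0495 → [-6.667, -1.260].

[-6.667, -1.260]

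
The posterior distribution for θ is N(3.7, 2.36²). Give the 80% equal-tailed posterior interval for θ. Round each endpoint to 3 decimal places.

The posterior is symmetric, so the 80% equal-tailed interval is θ = 3.7 ± z·2.36 with z = 1.282.
Half-width: 1.282 × 2.36 = 3.024.
3.7 − 3.024 = 0.676; 3.7 + 3.024 = 6.724.

[0.676, 6.724]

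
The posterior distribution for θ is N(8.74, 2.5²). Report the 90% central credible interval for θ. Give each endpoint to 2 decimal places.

The posterior is symmetric, so the 90% equal-tailed interval is θ = 8.74 ± z·2.5 with z = 1.645.
Half-width: 1.645 × 2.5 = 4.11.
8.74 − 4.11 = 4.63; 8.74 + 4.11 = 12.85.

[4.63, 12.85]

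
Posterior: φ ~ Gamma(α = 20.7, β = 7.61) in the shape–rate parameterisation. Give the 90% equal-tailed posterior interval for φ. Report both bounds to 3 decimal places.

Posterior: Gamma(shape 20.7, rate 7.61).
Equal-tailed 90% interval: Gamma(20.7, 7.61) quantiles at 0.05 and 0.95.
Posterior mean ≈ 2.720, SD ≈ 0.598; a Normal approximation gives roughly [1.737, 3.703].
Exact: lower = 1.817; upper = 3.772.

[1.817, 3.772]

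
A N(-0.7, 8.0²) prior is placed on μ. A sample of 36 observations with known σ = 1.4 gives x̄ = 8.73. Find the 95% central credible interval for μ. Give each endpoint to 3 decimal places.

Posterior precision = 1/8.0² + 36/1.4² = 0.0156 + 18.3673 = 18.3830, so posterior SD = 0.2332.
Posterior mean = (-0.7/8.0² + 36·8.73/1.4²) / 18.3830 = 8.7220.
Interval: 8.7220 ± 1.960 × 0.2332 → [8.265, 9.179].

[8.265, 9.179]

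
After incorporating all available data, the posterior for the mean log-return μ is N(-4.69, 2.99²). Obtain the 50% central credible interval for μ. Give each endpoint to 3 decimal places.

[-6.707, -2.673]

The posterior is symmetric, so the 50% equal-tailed interval is μ = -4.69 ± z·2.99 with z = 0.674.
Half-width: 0.674 × 2.99 = 2.017.
-4.69 − 2.017 = -6.707; -4.69 + 2.017 = -2.673.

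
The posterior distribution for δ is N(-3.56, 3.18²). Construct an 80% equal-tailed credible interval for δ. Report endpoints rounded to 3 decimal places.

The posterior is symmetric, so the 80% equal-tailed interval is δ = -3.56 ± z·3.18 with z = 1.282.
Half-width: 1.282 × 3.18 = 4.075.
-3.56 − 4.075 = -7.635; -3.56 + 4.075 = 0.515.

[-7.635, 0.515]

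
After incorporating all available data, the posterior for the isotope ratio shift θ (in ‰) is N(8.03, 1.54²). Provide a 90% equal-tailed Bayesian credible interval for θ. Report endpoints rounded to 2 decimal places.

[5.50, 10.56]

The posterior is symmetric, so the 90% equal-tailed interval is θ = 8.03 ± z·1.54 with z = 1.645.
Half-width: 1.645 × 1.54 = 2.53.
8.03 − 2.53 = 5.50; 8.03 + 2.53 = 10.56.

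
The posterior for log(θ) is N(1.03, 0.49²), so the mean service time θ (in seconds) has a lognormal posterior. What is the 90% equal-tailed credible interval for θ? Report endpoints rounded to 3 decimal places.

On the log scale the 90% interval is 1.03 ± 1.645 × 0.49 = [0.2240, 1.8360].
Exponentiate: [e^0.2240, e^1.8360] = [1.251, 6.271].

[1.251, 6.271]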